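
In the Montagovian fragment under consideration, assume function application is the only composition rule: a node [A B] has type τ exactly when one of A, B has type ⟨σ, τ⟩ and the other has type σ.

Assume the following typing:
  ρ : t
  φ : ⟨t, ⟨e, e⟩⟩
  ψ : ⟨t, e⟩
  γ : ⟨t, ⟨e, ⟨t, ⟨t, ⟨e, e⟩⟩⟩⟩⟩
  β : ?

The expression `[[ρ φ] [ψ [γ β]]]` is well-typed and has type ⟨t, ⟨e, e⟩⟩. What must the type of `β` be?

⟨⟨t, ⟨e, ⟨t, ⟨t, ⟨e, e⟩⟩⟩⟩⟩, ⟨⟨t, e⟩, ⟨⟨e, e⟩, ⟨t, ⟨e, e⟩⟩⟩⟩⟩

[[ρ φ] [ψ [γ β]]] must have type ⟨t, ⟨e, e⟩⟩. The sister [ρ φ] has type ⟨e, e⟩; that is not a function onto ⟨t, ⟨e, e⟩⟩, so [ψ [γ β]] must be the functor, of type ⟨⟨e, e⟩, ⟨t, ⟨e, e⟩⟩⟩.
[ψ [γ β]] must have type ⟨⟨e, e⟩, ⟨t, ⟨e, e⟩⟩⟩. The sister ψ has type ⟨t, e⟩; that is not a function onto ⟨⟨e, e⟩, ⟨t, ⟨e, e⟩⟩⟩, so [γ β] must be the functor, of type ⟨⟨t, e⟩, ⟨⟨e, e⟩, ⟨t, ⟨e, e⟩⟩⟩⟩.
[γ β] must have type ⟨⟨t, e⟩, ⟨⟨e, e⟩, ⟨t, ⟨e, e⟩⟩⟩⟩. The sister γ has type ⟨t, ⟨e, ⟨t, ⟨t, ⟨e, e⟩⟩⟩⟩⟩; that is not a function onto ⟨⟨t, e⟩, ⟨⟨e, e⟩, ⟨t, ⟨e, e⟩⟩⟩⟩, so β must be the functor, of type ⟨⟨t, ⟨e, ⟨t, ⟨t, ⟨e, e⟩⟩⟩⟩⟩, ⟨⟨t, e⟩, ⟨⟨e, e⟩, ⟨t, ⟨e, e⟩⟩⟩⟩⟩.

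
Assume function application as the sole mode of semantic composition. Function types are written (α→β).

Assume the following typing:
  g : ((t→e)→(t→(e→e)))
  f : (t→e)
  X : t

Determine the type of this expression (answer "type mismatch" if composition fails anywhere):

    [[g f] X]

[g f]: g is ((t→e)→(t→(e→e))), f is (t→e); result (t→(e→e)).
[[g f] X]: [g f] is (t→(e→e)), X is t; result (e→e).

(e→e)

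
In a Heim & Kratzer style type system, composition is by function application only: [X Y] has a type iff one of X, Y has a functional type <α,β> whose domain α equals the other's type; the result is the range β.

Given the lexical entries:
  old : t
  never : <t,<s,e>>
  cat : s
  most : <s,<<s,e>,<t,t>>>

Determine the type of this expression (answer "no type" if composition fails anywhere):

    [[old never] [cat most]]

[old never]: functor never : <t,<s,e>>, argument old : t; result <s,e>.
[cat most]: functor most : <s,<<s,e>,<t,t>>>, argument cat : s; result <<s,e>,<t,t>>.
[[old never] [cat most]]: functor [cat most] : <<s,e>,<t,t>>, argument [old never] : <s,e>; result <t,t>.

<t,t>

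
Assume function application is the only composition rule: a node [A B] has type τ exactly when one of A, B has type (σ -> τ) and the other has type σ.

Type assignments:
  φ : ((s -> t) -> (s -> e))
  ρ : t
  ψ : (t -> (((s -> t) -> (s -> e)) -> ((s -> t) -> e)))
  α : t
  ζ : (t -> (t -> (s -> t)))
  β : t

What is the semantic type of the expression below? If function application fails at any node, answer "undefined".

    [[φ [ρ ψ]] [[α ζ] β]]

e

[ρ ψ]: ψ is (t -> (((s -> t) -> (s -> e)) -> ((s -> t) -> e))), ρ is t; result (((s -> t) -> (s -> e)) -> ((s -> t) -> e)).
[φ [ρ ψ]]: [ρ ψ] is (((s -> t) -> (s -> e)) -> ((s -> t) -> e)), φ is ((s -> t) -> (s -> e)); result ((s -> t) -> e).
[α ζ]: ζ is (t -> (t -> (s -> t))), α is t; result (t -> (s -> t)).
[[α ζ] β]: [α ζ] is (t -> (s -> t)), β is t; result (s -> t).
[[φ [ρ ψ]] [[α ζ] β]]: [φ [ρ ψ]] is ((s -> t) -> e), [[α ζ] β] is (s -> t); result e.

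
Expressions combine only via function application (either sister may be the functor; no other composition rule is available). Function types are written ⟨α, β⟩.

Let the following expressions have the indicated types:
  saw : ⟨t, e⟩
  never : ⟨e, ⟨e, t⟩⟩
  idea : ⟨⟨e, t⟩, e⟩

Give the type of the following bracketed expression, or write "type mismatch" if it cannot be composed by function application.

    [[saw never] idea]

type mismatch

[saw never]: ⟨t, e⟩ and ⟨e, ⟨e, t⟩⟩ cannot combine by function application — type clash.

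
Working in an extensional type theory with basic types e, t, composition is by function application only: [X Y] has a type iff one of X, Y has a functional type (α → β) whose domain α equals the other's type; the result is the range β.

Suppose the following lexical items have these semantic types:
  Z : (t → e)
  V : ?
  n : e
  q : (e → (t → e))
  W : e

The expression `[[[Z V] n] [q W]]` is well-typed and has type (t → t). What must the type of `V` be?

((t → e) → (e → ((t → e) → (t → t))))

[[[Z V] n] [q W]] is required to be (t → t). [q W] : (t → e) cannot yield (t → t) as functor, so [[Z V] n] : ((t → e) → (t → t)).
[[Z V] n] is required to be ((t → e) → (t → t)). n : e cannot yield ((t → e) → (t → t)) as functor, so [Z V] : (e → ((t → e) → (t → t))).
[Z V] is required to be (e → ((t → e) → (t → t))). Z : (t → e) cannot yield (e → ((t → e) → (t → t))) as functor, so V : ((t → e) → (e → ((t → e) → (t → t)))).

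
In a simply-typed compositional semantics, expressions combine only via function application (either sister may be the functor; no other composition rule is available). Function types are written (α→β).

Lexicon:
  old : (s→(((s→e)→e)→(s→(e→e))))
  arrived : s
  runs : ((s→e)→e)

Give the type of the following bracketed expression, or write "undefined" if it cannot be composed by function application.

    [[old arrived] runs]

At [old arrived], old : (s→(((s→e)→e)→(s→(e→e)))) takes arrived : s, giving (((s→e)→e)→(s→(e→e))).
At [[old arrived] runs], [old arrived] : (((s→e)→e)→(s→(e→e))) takes runs : ((s→e)→e), giving (s→(e→e)).

(s→(e→e))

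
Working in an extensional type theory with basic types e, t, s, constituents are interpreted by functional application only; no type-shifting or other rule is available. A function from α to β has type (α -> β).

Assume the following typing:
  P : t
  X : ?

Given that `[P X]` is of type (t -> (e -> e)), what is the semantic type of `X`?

At [P X] (required: (t -> (e -> e))): P is t, which is not a function with range (t -> (e -> e)); hence X is the functor — type (t -> (t -> (e -> e))).

(t -> (t -> (e -> e)))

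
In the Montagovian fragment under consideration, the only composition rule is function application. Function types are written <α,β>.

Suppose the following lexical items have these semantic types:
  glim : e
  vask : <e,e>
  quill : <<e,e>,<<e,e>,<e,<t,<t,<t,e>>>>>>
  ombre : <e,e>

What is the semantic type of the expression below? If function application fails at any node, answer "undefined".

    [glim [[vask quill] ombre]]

[vask quill]: quill is <<e,e>,<<e,e>,<e,<t,<t,<t,e>>>>>>, vask is <e,e>; result <<e,e>,<e,<t,<t,<t,e>>>>>.
[[vask quill] ombre]: [vask quill] is <<e,e>,<e,<t,<t,<t,e>>>>>, ombre is <e,e>; result <e,<t,<t,<t,e>>>>.
[glim [[vask quill] ombre]]: [[vask quill] ombre] is <e,<t,<t,<t,e>>>>, glim is e; result <t,<t,<t,e>>>.

<t,<t,<t,e>>>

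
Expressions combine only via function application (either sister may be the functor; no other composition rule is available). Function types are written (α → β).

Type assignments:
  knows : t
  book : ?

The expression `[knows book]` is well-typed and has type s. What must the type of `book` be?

(t → s)

[knows book] must have type s. The sister knows has type t; that is not a function onto s, so book must be the functor, of type (t → s).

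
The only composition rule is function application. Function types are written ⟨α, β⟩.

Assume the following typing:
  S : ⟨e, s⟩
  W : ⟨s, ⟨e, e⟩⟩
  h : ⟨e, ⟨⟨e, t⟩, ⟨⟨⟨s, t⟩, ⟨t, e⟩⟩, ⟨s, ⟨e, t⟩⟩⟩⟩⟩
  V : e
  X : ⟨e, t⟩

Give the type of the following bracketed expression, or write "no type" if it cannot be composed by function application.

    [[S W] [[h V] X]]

no type

[S W]: ⟨e, s⟩ and ⟨s, ⟨e, e⟩⟩ cannot combine by function application — type clash.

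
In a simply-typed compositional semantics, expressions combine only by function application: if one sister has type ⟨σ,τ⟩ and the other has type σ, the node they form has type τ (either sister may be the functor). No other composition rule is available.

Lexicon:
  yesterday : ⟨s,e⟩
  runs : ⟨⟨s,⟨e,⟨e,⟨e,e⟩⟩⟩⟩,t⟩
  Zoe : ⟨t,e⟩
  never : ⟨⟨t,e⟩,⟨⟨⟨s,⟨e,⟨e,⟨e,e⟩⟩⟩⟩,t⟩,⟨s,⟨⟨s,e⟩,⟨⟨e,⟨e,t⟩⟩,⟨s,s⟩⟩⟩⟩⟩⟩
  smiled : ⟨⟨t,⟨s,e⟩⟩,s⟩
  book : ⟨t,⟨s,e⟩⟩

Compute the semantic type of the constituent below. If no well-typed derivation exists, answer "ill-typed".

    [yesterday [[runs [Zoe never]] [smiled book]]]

⟨⟨e,⟨e,t⟩⟩,⟨s,s⟩⟩

[Zoe never]: ⟨⟨t,e⟩,⟨⟨⟨s,⟨e,⟨e,⟨e,e⟩⟩⟩⟩,t⟩,⟨s,⟨⟨s,e⟩,⟨⟨e,⟨e,t⟩⟩,⟨s,s⟩⟩⟩⟩⟩⟩ applied to ⟨t,e⟩ yields ⟨⟨⟨s,⟨e,⟨e,⟨e,e⟩⟩⟩⟩,t⟩,⟨s,⟨⟨s,e⟩,⟨⟨e,⟨e,t⟩⟩,⟨s,s⟩⟩⟩⟩⟩.
[runs [Zoe never]]: ⟨⟨⟨s,⟨e,⟨e,⟨e,e⟩⟩⟩⟩,t⟩,⟨s,⟨⟨s,e⟩,⟨⟨e,⟨e,t⟩⟩,⟨s,s⟩⟩⟩⟩⟩ applied to ⟨⟨s,⟨e,⟨e,⟨e,e⟩⟩⟩⟩,t⟩ yields ⟨s,⟨⟨s,e⟩,⟨⟨e,⟨e,t⟩⟩,⟨s,s⟩⟩⟩⟩.
[smiled book]: ⟨⟨t,⟨s,e⟩⟩,s⟩ applied to ⟨t,⟨s,e⟩⟩ yields s.
[[runs [Zoe never]] [smiled book]]: ⟨s,⟨⟨s,e⟩,⟨⟨e,⟨e,t⟩⟩,⟨s,s⟩⟩⟩⟩ applied to s yields ⟨⟨s,e⟩,⟨⟨e,⟨e,t⟩⟩,⟨s,s⟩⟩⟩.
[yesterday [[runs [Zoe never]] [smiled book]]]: ⟨⟨s,e⟩,⟨⟨e,⟨e,t⟩⟩,⟨s,s⟩⟩⟩ applied to ⟨s,e⟩ yields ⟨⟨e,⟨e,t⟩⟩,⟨s,s⟩⟩.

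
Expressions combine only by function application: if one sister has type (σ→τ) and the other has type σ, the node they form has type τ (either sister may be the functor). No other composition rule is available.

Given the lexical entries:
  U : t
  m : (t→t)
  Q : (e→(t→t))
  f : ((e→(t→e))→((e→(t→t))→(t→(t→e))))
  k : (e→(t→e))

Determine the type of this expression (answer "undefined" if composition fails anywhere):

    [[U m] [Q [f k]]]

[U m]: (t→t) applied to t yields t.
[f k]: ((e→(t→e))→((e→(t→t))→(t→(t→e)))) applied to (e→(t→e)) yields ((e→(t→t))→(t→(t→e))).
[Q [f k]]: ((e→(t→t))→(t→(t→e))) applied to (e→(t→t)) yields (t→(t→e)).
[[U m] [Q [f k]]]: (t→(t→e)) applied to t yields (t→e).

(t→e)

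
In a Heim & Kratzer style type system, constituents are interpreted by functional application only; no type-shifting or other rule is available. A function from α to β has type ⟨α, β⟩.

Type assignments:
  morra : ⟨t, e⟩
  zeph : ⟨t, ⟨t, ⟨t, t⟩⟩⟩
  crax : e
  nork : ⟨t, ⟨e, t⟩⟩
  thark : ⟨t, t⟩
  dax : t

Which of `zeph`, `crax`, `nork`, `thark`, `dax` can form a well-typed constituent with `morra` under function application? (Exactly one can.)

dax

zeph : ⟨t, ⟨t, ⟨t, t⟩⟩⟩ — does not combine with morra.
crax : e — does not combine with morra.
nork : ⟨t, ⟨e, t⟩⟩ — does not combine with morra.
thark : ⟨t, t⟩ — does not combine with morra.
dax — combines: morra : ⟨t, e⟩ takes dax : t as argument, giving e.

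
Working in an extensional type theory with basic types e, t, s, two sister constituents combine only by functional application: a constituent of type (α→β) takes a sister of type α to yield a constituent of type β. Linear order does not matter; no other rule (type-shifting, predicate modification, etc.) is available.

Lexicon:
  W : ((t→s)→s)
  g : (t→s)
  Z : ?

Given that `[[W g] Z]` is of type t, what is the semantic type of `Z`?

(s→t)

At [[W g] Z] (required: t): [W g] is s, which is not a function with range t; hence Z is the functor — type (s→t).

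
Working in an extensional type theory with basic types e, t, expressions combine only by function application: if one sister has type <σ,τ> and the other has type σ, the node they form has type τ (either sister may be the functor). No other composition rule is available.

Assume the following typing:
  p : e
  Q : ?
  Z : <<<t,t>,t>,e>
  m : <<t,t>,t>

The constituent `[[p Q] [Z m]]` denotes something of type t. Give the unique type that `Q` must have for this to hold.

<e,<e,t>>

For [[p Q] [Z m]] to have type t with [Z m] of type e, [p Q] must be the function: [p Q] : <e,t>.
For [p Q] to have type <e,t> with p of type e, Q must be the function: Q : <e,<e,t>>.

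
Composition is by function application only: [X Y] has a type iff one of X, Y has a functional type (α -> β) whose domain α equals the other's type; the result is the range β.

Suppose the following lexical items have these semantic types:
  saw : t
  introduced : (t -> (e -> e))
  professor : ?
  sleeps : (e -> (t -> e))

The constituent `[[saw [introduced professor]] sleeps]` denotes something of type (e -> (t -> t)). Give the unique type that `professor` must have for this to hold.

((t -> (e -> e)) -> (t -> ((e -> (t -> e)) -> (e -> (t -> t)))))

For [[saw [introduced professor]] sleeps] to have type (e -> (t -> t)) with sleeps of type (e -> (t -> e)), [saw [introduced professor]] must be the function: [saw [introduced professor]] : ((e -> (t -> e)) -> (e -> (t -> t))).
For [saw [introduced professor]] to have type ((e -> (t -> e)) -> (e -> (t -> t))) with saw of type t, [introduced professor] must be the function: [introduced professor] : (t -> ((e -> (t -> e)) -> (e -> (t -> t)))).
For [introduced professor] to have type (t -> ((e -> (t -> e)) -> (e -> (t -> t)))) with introduced of type (t -> (e -> e)), professor must be the function: professor : ((t -> (e -> e)) -> (t -> ((e -> (t -> e)) -> (e -> (t -> t))))).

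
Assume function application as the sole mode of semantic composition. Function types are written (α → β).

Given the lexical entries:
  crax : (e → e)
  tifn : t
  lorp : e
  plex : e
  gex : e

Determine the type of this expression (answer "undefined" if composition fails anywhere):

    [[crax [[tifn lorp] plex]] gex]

undefined

At [tifn lorp]: neither t nor e can take the other as argument; the node is ill-typed.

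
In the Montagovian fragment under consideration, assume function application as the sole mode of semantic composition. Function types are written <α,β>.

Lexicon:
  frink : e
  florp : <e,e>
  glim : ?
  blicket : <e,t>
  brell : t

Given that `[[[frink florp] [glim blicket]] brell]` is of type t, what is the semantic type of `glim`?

<<e,t>,<e,<t,t>>>

[[[frink florp] [glim blicket]] brell] must have type t. The sister brell has type t; that is not a function onto t, so [[frink florp] [glim blicket]] must be the functor, of type <t,t>.
[[frink florp] [glim blicket]] must have type <t,t>. The sister [frink florp] has type e; that is not a function onto <t,t>, so [glim blicket] must be the functor, of type <e,<t,t>>.
[glim blicket] must have type <e,<t,t>>. The sister blicket has type <e,t>; that is not a function onto <e,<t,t>>, so glim must be the functor, of type <<e,t>,<e,<t,t>>>.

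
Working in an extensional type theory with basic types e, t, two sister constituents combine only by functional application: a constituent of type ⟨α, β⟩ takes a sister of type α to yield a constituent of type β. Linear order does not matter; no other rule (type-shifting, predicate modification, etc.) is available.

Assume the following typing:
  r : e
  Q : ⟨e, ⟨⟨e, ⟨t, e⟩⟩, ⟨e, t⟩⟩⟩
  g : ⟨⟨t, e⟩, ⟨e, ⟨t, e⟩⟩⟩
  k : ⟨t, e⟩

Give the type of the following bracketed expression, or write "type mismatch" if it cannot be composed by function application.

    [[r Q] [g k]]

[r Q] — Q of type ⟨e, ⟨⟨e, ⟨t, e⟩⟩, ⟨e, t⟩⟩⟩ combines with r of type e: type ⟨⟨e, ⟨t, e⟩⟩, ⟨e, t⟩⟩.
[g k] — g of type ⟨⟨t, e⟩, ⟨e, ⟨t, e⟩⟩⟩ combines with k of type ⟨t, e⟩: type ⟨e, ⟨t, e⟩⟩.
[[r Q] [g k]] — [r Q] of type ⟨⟨e, ⟨t, e⟩⟩, ⟨e, t⟩⟩ combines with [g k] of type ⟨e, ⟨t, e⟩⟩: type ⟨e, t⟩.

⟨e, t⟩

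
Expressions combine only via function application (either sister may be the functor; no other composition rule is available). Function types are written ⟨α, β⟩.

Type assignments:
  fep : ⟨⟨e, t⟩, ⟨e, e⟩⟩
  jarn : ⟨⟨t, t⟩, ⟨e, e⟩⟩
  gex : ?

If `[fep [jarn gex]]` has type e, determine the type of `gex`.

⟨⟨⟨t, t⟩, ⟨e, e⟩⟩, ⟨⟨⟨e, t⟩, ⟨e, e⟩⟩, e⟩⟩

At [fep [jarn gex]] (required: e): fep is ⟨⟨e, t⟩, ⟨e, e⟩⟩, which is not a function with range e; hence [jarn gex] is the functor — type ⟨⟨⟨e, t⟩, ⟨e, e⟩⟩, e⟩.
At [jarn gex] (required: ⟨⟨⟨e, t⟩, ⟨e, e⟩⟩, e⟩): jarn is ⟨⟨t, t⟩, ⟨e, e⟩⟩, which is not a function with range ⟨⟨⟨e, t⟩, ⟨e, e⟩⟩, e⟩; hence gex is the functor — type ⟨⟨⟨t, t⟩, ⟨e, e⟩⟩, ⟨⟨⟨e, t⟩, ⟨e, e⟩⟩, e⟩⟩.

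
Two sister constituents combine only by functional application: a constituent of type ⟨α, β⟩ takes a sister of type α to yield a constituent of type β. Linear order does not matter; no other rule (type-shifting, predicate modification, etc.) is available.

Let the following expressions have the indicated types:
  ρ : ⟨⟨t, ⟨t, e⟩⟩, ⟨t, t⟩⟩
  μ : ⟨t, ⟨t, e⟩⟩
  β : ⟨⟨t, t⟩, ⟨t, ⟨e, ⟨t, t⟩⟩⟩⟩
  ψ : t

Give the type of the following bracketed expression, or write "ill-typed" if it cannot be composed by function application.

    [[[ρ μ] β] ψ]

[ρ μ] — ρ of type ⟨⟨t, ⟨t, e⟩⟩, ⟨t, t⟩⟩ combines with μ of type ⟨t, ⟨t, e⟩⟩: type ⟨t, t⟩.
[[ρ μ] β] — β of type ⟨⟨t, t⟩, ⟨t, ⟨e, ⟨t, t⟩⟩⟩⟩ combines with [ρ μ] of type ⟨t, t⟩: type ⟨t, ⟨e, ⟨t, t⟩⟩⟩.
[[[ρ μ] β] ψ] — [[ρ μ] β] of type ⟨t, ⟨e, ⟨t, t⟩⟩⟩ combines with ψ of type t: type ⟨e, ⟨t, t⟩⟩.

⟨e, ⟨t, t⟩⟩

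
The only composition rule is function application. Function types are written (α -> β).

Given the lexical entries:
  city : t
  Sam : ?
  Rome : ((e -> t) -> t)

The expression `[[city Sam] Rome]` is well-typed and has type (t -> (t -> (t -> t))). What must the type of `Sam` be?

(t -> (((e -> t) -> t) -> (t -> (t -> (t -> t)))))

For [[city Sam] Rome] to have type (t -> (t -> (t -> t))) with Rome of type ((e -> t) -> t), [city Sam] must be the function: [city Sam] : (((e -> t) -> t) -> (t -> (t -> (t -> t)))).
For [city Sam] to have type (((e -> t) -> t) -> (t -> (t -> (t -> t)))) with city of type t, Sam must be the function: Sam : (t -> (((e -> t) -> t) -> (t -> (t -> (t -> t))))).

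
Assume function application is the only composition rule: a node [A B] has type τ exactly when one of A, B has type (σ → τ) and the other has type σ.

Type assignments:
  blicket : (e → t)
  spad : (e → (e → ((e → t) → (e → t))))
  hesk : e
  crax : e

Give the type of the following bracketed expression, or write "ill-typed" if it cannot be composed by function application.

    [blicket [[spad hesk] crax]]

At [spad hesk], spad : (e → (e → ((e → t) → (e → t)))) takes hesk : e, giving (e → ((e → t) → (e → t))).
At [[spad hesk] crax], [spad hesk] : (e → ((e → t) → (e → t))) takes crax : e, giving ((e → t) → (e → t)).
At [blicket [[spad hesk] crax]], [[spad hesk] crax] : ((e → t) → (e → t)) takes blicket : (e → t), giving (e → t).

(e → t)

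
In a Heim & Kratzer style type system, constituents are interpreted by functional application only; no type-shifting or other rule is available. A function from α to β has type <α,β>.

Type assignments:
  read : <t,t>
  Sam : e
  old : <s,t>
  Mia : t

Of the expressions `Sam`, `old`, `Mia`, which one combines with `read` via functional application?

Mia

Sam : e — read needs t; Sam needs nothing (atomic); neither fits.
old : <s,t> — read needs t; old needs s; neither fits.
Mia — combines: read : <t,t> takes Mia : t as argument, giving t.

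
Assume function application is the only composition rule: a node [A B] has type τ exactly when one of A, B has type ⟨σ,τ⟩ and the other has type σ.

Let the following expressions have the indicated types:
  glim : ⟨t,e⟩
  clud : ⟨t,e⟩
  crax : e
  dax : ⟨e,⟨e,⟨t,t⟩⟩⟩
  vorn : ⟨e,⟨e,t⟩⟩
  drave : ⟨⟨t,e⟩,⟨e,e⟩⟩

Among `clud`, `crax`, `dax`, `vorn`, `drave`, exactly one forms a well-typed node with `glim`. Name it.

drave

clud : ⟨t,e⟩ — does not combine with glim.
crax : e — does not combine with glim.
dax : ⟨e,⟨e,⟨t,t⟩⟩⟩ — does not combine with glim.
vorn : ⟨e,⟨e,t⟩⟩ — does not combine with glim.
drave — combines: drave : ⟨⟨t,e⟩,⟨e,e⟩⟩ takes glim : ⟨t,e⟩ as argument, giving ⟨e,e⟩.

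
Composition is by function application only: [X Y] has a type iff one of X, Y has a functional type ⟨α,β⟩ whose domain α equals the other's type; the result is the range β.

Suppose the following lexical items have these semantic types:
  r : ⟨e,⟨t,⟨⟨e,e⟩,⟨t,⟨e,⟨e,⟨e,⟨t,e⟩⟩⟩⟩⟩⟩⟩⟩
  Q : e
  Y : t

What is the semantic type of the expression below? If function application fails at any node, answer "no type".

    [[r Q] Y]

⟨⟨e,e⟩,⟨t,⟨e,⟨e,⟨e,⟨t,e⟩⟩⟩⟩⟩⟩

[r Q]: r is ⟨e,⟨t,⟨⟨e,e⟩,⟨t,⟨e,⟨e,⟨e,⟨t,e⟩⟩⟩⟩⟩⟩⟩⟩, Q is e; result ⟨t,⟨⟨e,e⟩,⟨t,⟨e,⟨e,⟨e,⟨t,e⟩⟩⟩⟩⟩⟩⟩.
[[r Q] Y]: [r Q] is ⟨t,⟨⟨e,e⟩,⟨t,⟨e,⟨e,⟨e,⟨t,e⟩⟩⟩⟩⟩⟩⟩, Y is t; result ⟨⟨e,e⟩,⟨t,⟨e,⟨e,⟨e,⟨t,e⟩⟩⟩⟩⟩⟩.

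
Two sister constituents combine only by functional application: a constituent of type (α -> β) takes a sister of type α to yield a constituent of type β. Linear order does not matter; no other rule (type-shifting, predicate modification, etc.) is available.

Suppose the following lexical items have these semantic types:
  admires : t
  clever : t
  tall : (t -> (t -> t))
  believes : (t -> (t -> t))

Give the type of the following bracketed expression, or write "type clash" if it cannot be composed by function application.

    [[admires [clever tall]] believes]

[clever tall]: functor tall : (t -> (t -> t)), argument clever : t; result (t -> t).
[admires [clever tall]]: functor [clever tall] : (t -> t), argument admires : t; result t.
[[admires [clever tall]] believes]: functor believes : (t -> (t -> t)), argument [admires [clever tall]] : t; result (t -> t).

(t -> t)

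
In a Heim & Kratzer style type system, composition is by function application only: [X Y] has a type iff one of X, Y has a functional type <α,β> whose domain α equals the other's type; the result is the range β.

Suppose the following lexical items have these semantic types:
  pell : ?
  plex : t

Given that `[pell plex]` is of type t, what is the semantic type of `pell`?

[pell plex] is required to be t. plex : t cannot yield t as functor, so pell : <t,t>.

<t,t>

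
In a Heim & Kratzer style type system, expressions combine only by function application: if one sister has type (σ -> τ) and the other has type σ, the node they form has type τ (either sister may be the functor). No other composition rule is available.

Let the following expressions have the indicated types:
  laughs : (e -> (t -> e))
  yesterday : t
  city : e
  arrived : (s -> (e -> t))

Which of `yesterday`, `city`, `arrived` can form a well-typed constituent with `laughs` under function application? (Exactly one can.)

city

yesterday : t — does not combine with laughs.
city — combines: laughs : (e -> (t -> e)) takes city : e as argument, giving (t -> e).
arrived : (s -> (e -> t)) — does not combine with laughs.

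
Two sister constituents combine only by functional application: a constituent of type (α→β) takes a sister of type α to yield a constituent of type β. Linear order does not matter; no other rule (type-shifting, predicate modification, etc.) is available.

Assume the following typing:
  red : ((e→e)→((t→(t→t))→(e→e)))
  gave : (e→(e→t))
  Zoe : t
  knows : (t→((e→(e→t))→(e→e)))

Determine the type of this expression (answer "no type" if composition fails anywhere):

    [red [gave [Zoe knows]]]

[Zoe knows] — knows of type (t→((e→(e→t))→(e→e))) combines with Zoe of type t: type ((e→(e→t))→(e→e)).
[gave [Zoe knows]] — [Zoe knows] of type ((e→(e→t))→(e→e)) combines with gave of type (e→(e→t)): type (e→e).
[red [gave [Zoe knows]]] — red of type ((e→e)→((t→(t→t))→(e→e))) combines with [gave [Zoe knows]] of type (e→e): type ((t→(t→t))→(e→e)).

((t→(t→t))→(e→e))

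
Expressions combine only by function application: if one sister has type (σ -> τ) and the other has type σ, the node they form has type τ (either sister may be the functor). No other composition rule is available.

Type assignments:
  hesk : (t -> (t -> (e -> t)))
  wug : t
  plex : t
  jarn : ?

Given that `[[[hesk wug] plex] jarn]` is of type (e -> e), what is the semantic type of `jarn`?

[[[hesk wug] plex] jarn] is required to be (e -> e). [[hesk wug] plex] : (e -> t) cannot yield (e -> e) as functor, so jarn : ((e -> t) -> (e -> e)).

((e -> t) -> (e -> e))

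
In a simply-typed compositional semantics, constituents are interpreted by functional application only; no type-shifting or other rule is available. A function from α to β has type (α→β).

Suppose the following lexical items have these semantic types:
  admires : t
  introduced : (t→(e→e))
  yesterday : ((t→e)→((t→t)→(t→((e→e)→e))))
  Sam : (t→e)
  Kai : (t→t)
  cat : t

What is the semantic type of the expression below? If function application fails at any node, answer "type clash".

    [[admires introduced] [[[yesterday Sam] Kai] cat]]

e

[admires introduced] — introduced of type (t→(e→e)) combines with admires of type t: type (e→e).
[yesterday Sam] — yesterday of type ((t→e)→((t→t)→(t→((e→e)→e)))) combines with Sam of type (t→e): type ((t→t)→(t→((e→e)→e))).
[[yesterday Sam] Kai] — [yesterday Sam] of type ((t→t)→(t→((e→e)→e))) combines with Kai of type (t→t): type (t→((e→e)→e)).
[[[yesterday Sam] Kai] cat] — [[yesterday Sam] Kai] of type (t→((e→e)→e)) combines with cat of type t: type ((e→e)→e).
[[admires introduced] [[[yesterday Sam] Kai] cat]] — [[[yesterday Sam] Kai] cat] of type ((e→e)→e) combines with [admires introduced] of type (e→e): type e.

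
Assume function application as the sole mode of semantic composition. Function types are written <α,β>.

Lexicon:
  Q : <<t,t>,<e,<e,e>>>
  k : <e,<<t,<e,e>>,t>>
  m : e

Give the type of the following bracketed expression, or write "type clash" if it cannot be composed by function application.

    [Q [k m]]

[k m] — k of type <e,<<t,<e,e>>,t>> combines with m of type e: type <<t,<e,e>>,t>.
[Q [k m]]: <<t,t>,<e,<e,e>>> and <<t,<e,e>>,t> cannot combine by function application — type clash.

type clash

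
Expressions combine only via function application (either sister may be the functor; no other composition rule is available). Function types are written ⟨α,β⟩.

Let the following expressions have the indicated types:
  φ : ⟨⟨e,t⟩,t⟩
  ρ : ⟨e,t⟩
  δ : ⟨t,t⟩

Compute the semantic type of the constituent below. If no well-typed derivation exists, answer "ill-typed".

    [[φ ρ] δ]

[φ ρ]: ⟨⟨e,t⟩,t⟩ applied to ⟨e,t⟩ yields t.
[[φ ρ] δ]: ⟨t,t⟩ applied to t yields t.

t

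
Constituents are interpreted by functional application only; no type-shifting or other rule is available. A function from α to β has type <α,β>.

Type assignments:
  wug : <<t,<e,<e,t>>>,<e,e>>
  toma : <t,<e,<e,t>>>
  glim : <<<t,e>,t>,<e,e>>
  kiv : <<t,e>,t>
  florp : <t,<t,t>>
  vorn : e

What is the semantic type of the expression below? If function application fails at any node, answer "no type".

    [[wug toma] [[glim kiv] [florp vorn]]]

[wug toma]: wug is <<t,<e,<e,t>>>,<e,e>>, toma is <t,<e,<e,t>>>; result <e,e>.
[glim kiv]: glim is <<<t,e>,t>,<e,e>>, kiv is <<t,e>,t>; result <e,e>.
[florp vorn]: <t,<t,t>> and e cannot combine by function application — type clash.

no type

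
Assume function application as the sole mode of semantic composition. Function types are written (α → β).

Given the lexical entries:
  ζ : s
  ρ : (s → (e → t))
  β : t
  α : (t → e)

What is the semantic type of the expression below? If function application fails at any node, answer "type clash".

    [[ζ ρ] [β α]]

[ζ ρ]: (s → (e → t)) applied to s yields (e → t).
[β α]: (t → e) applied to t yields e.
[[ζ ρ] [β α]]: (e → t) applied to e yields t.

t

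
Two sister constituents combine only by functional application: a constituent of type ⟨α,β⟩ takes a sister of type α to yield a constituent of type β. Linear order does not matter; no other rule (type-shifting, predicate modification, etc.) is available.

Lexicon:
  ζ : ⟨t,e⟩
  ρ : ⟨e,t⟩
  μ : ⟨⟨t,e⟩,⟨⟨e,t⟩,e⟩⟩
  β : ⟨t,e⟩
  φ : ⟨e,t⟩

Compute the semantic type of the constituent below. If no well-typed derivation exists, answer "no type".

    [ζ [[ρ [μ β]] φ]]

e

[μ β]: functor μ : ⟨⟨t,e⟩,⟨⟨e,t⟩,e⟩⟩, argument β : ⟨t,e⟩; result ⟨⟨e,t⟩,e⟩.
[ρ [μ β]]: functor [μ β] : ⟨⟨e,t⟩,e⟩, argument ρ : ⟨e,t⟩; result e.
[[ρ [μ β]] φ]: functor φ : ⟨e,t⟩, argument [ρ [μ β]] : e; result t.
[ζ [[ρ [μ β]] φ]]: functor ζ : ⟨t,e⟩, argument [[ρ [μ β]] φ] : t; result e.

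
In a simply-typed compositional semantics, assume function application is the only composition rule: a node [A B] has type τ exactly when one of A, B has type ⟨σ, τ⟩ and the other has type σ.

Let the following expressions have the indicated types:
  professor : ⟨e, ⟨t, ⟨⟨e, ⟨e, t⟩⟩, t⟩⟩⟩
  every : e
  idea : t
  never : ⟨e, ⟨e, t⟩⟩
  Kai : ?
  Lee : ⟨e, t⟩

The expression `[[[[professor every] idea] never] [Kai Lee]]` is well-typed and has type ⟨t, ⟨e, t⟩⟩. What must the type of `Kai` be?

⟨⟨e, t⟩, ⟨t, ⟨t, ⟨e, t⟩⟩⟩⟩

[[[[professor every] idea] never] [Kai Lee]] is required to be ⟨t, ⟨e, t⟩⟩. [[[professor every] idea] never] : t cannot yield ⟨t, ⟨e, t⟩⟩ as functor, so [Kai Lee] : ⟨t, ⟨t, ⟨e, t⟩⟩⟩.
[Kai Lee] is required to be ⟨t, ⟨t, ⟨e, t⟩⟩⟩. Lee : ⟨e, t⟩ cannot yield ⟨t, ⟨t, ⟨e, t⟩⟩⟩ as functor, so Kai : ⟨⟨e, t⟩, ⟨t, ⟨t, ⟨e, t⟩⟩⟩⟩.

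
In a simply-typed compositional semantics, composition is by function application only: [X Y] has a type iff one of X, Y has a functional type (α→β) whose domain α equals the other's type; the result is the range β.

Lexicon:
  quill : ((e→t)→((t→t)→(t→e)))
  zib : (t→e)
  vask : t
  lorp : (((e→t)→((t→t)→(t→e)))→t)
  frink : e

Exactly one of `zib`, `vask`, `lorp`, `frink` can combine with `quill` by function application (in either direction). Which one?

zib : (t→e) — no; quill wants (e→t), and zib wants t.
vask : t — no; quill wants (e→t), and vask wants nothing (atomic).
lorp — combines: lorp : (((e→t)→((t→t)→(t→e)))→t) takes quill : ((e→t)→((t→t)→(t→e))) as argument, giving t.
frink : e — no; quill wants (e→t), and frink wants nothing (atomic).

lorp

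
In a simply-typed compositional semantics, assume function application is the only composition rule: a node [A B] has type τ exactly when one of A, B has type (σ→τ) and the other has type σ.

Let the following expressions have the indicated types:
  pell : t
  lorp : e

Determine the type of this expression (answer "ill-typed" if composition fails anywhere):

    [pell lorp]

ill-typed

[pell lorp]: t and e cannot combine by function application — type clash.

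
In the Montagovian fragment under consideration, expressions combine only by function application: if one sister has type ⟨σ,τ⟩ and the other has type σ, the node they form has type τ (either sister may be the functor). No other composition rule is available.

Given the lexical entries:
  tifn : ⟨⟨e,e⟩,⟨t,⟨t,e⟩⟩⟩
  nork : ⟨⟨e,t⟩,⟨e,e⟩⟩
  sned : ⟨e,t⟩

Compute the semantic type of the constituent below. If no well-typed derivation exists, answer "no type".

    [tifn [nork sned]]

⟨t,⟨t,e⟩⟩

[nork sned]: functor nork : ⟨⟨e,t⟩,⟨e,e⟩⟩, argument sned : ⟨e,t⟩; result ⟨e,e⟩.
[tifn [nork sned]]: functor tifn : ⟨⟨e,e⟩,⟨t,⟨t,e⟩⟩⟩, argument [nork sned] : ⟨e,e⟩; result ⟨t,⟨t,e⟩⟩.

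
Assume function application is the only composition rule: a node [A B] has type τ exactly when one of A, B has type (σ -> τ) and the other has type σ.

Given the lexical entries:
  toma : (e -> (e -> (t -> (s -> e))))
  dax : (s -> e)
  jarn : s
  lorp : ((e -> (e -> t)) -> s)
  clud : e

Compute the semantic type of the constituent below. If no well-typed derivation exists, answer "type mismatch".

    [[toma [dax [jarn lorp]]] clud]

At [jarn lorp]: neither s nor ((e -> (e -> t)) -> s) can take the other as argument; the node is ill-typed.

type mismatch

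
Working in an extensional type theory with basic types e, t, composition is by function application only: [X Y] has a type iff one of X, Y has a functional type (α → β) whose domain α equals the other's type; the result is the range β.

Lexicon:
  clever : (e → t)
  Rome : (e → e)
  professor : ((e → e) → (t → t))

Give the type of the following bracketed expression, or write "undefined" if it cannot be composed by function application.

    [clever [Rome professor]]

[Rome professor]: functor professor : ((e → e) → (t → t)), argument Rome : (e → e); result (t → t).
[clever [Rome professor]]: (e → t) with (t → t) — neither is a function whose domain matches the other; composition fails here.

undefined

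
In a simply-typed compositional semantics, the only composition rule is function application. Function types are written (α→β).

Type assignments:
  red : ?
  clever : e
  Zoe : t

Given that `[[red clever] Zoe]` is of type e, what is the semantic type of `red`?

(e→(t→e))

At [[red clever] Zoe] (required: e): Zoe is t, which is not a function with range e; hence [red clever] is the functor — type (t→e).
At [red clever] (required: (t→e)): clever is e, which is not a function with range (t→e); hence red is the functor — type (e→(t→e)).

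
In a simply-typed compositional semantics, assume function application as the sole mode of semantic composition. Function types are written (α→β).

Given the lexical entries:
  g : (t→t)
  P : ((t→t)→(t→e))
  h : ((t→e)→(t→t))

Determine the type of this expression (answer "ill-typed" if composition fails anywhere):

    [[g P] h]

[g P] — P of type ((t→t)→(t→e)) combines with g of type (t→t): type (t→e).
[[g P] h] — h of type ((t→e)→(t→t)) combines with [g P] of type (t→e): type (t→t).

(t→t)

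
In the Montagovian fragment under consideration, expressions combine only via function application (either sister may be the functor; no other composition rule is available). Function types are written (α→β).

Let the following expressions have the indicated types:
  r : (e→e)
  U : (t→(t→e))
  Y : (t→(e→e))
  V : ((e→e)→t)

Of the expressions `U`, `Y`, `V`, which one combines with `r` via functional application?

U : (t→(t→e)) — no; r wants e, and U wants t.
Y : (t→(e→e)) — no; r wants e, and Y wants t.
V — combines: V : ((e→e)→t) takes r : (e→e) as argument, giving t.

V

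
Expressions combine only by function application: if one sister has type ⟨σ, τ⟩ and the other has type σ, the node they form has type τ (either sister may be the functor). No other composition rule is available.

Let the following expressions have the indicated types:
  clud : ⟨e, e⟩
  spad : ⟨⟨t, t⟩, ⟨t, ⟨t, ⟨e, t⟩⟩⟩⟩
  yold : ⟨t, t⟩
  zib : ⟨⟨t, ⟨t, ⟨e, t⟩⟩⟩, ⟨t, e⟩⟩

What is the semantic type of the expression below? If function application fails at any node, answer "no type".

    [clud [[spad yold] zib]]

[spad yold]: ⟨⟨t, t⟩, ⟨t, ⟨t, ⟨e, t⟩⟩⟩⟩ applied to ⟨t, t⟩ yields ⟨t, ⟨t, ⟨e, t⟩⟩⟩.
[[spad yold] zib]: ⟨⟨t, ⟨t, ⟨e, t⟩⟩⟩, ⟨t, e⟩⟩ applied to ⟨t, ⟨t, ⟨e, t⟩⟩⟩ yields ⟨t, e⟩.
At [clud [[spad yold] zib]]: neither ⟨e, e⟩ nor ⟨t, e⟩ can take the other as argument; the node is ill-typed.

no type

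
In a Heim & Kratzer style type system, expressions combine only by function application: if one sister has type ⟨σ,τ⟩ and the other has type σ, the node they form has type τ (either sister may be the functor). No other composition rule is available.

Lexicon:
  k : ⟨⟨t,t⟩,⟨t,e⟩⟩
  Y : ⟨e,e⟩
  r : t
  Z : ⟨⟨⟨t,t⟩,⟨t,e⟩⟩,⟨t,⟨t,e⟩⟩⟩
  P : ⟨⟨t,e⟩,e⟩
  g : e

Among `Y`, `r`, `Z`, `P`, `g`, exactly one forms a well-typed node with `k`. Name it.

Y : ⟨e,e⟩ — does not combine with k.
r : t — does not combine with k.
Z — combines: Z : ⟨⟨⟨t,t⟩,⟨t,e⟩⟩,⟨t,⟨t,e⟩⟩⟩ takes k : ⟨⟨t,t⟩,⟨t,e⟩⟩ as argument, giving ⟨t,⟨t,e⟩⟩.
P : ⟨⟨t,e⟩,e⟩ — does not combine with k.
g : e — does not combine with k.

Z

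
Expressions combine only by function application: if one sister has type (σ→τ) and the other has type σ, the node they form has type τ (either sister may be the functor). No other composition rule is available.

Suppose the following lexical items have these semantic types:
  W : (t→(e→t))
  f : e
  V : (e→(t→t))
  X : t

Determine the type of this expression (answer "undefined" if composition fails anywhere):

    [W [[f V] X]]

(e→t)

[f V] — V of type (e→(t→t)) combines with f of type e: type (t→t).
[[f V] X] — [f V] of type (t→t) combines with X of type t: type t.
[W [[f V] X]] — W of type (t→(e→t)) combines with [[f V] X] of type t: type (e→t).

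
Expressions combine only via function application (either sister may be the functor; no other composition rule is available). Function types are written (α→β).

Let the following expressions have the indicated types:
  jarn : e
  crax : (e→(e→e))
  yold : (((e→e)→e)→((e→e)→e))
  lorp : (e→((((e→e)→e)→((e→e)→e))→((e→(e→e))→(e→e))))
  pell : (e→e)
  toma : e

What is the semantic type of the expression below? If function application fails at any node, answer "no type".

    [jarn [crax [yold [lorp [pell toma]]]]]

At [pell toma], pell : (e→e) takes toma : e, giving e.
At [lorp [pell toma]], lorp : (e→((((e→e)→e)→((e→e)→e))→((e→(e→e))→(e→e)))) takes [pell toma] : e, giving ((((e→e)→e)→((e→e)→e))→((e→(e→e))→(e→e))).
At [yold [lorp [pell toma]]], [lorp [pell toma]] : ((((e→e)→e)→((e→e)→e))→((e→(e→e))→(e→e))) takes yold : (((e→e)→e)→((e→e)→e)), giving ((e→(e→e))→(e→e)).
At [crax [yold [lorp [pell toma]]]], [yold [lorp [pell toma]]] : ((e→(e→e))→(e→e)) takes crax : (e→(e→e)), giving (e→e).
At [jarn [crax [yold [lorp [pell toma]]]]], [crax [yold [lorp [pell toma]]]] : (e→e) takes jarn : e, giving e.

e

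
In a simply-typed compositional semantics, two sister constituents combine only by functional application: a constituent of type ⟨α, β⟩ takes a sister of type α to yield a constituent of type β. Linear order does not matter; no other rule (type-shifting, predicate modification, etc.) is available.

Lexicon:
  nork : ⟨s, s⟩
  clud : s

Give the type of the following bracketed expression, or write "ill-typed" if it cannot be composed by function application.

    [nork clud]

[nork clud]: ⟨s, s⟩ applied to s yields s.

s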